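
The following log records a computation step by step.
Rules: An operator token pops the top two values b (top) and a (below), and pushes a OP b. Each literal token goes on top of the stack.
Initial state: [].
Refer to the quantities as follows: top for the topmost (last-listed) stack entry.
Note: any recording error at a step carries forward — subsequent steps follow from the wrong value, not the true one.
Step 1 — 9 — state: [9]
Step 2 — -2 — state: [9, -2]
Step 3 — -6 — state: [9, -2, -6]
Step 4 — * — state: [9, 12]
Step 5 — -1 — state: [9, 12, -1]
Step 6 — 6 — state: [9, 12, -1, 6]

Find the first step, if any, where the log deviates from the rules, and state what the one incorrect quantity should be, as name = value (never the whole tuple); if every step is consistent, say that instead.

no error

step 1: push 9: top = 9 -> verified
step 2: push -2: top = -2 -> matches
step 3: push -6: top = -6 -> no discrepancy
step 4: -2 * -6 = 12 -> verified
step 5: push -1: top = -1 -> consistent with the log
step 6: push 6: top = 6 -> no discrepancy
All steps check out; nothing to correct.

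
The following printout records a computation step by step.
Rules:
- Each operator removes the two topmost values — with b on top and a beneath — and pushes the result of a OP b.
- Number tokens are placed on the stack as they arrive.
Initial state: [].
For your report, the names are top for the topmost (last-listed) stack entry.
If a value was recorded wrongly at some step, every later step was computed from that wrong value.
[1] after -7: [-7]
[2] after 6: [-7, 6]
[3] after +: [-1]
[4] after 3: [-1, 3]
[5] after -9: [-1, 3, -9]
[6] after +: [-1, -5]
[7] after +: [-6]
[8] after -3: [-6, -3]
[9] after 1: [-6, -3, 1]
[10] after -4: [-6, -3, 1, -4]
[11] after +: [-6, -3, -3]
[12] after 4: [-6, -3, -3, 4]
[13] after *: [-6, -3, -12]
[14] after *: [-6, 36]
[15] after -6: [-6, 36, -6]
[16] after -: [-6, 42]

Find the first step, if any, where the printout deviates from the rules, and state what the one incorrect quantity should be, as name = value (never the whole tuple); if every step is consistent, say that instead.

step 6, top = -6

Recomputing the run from the initial state:
step 1: [-7]
step 2: [-7, 6]
step 3: [-1]
step 4: [-1, 3]
step 5: [-1, 3, -9]
step 6: [-1, -6]
step 7: [-7]
step 8: [-7, -3]
step 9: [-7, -3, 1]
step 10: [-7, -3, 1, -4]
step 11: [-7, -3, -3]
step 12: [-7, -3, -3, 4]
step 13: [-7, -3, -12]
step 14: [-7, 36]
step 15: [-7, 36, -6]
step 16: [-7, 42]
The first disagreement with the printout is at step 6, where the value should be top = -6.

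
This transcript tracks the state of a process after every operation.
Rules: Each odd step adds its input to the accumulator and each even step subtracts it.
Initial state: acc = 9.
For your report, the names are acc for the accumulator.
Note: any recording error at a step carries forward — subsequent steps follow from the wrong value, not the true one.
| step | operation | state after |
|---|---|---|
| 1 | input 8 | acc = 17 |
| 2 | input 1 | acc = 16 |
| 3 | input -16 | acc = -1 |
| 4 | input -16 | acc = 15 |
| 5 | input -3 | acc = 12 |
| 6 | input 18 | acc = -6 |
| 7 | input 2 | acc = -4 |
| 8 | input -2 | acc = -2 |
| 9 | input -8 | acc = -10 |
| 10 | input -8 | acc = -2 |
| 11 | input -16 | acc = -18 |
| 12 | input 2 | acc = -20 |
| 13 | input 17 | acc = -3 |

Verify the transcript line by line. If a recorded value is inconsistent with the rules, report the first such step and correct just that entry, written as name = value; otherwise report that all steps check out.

Recomputing the run from the initial state:
step 1: acc = 17
step 2: acc = 16
step 3: acc = 0
step 4: acc = 16
step 5: acc = 13
step 6: acc = -5
step 7: acc = -3
step 8: acc = -1
step 9: acc = -9
step 10: acc = -1
step 11: acc = -17
step 12: acc = -19
step 13: acc = -2
The first disagreement with the transcript is at step 3, where the value should be acc = 0.

step 3, acc = 0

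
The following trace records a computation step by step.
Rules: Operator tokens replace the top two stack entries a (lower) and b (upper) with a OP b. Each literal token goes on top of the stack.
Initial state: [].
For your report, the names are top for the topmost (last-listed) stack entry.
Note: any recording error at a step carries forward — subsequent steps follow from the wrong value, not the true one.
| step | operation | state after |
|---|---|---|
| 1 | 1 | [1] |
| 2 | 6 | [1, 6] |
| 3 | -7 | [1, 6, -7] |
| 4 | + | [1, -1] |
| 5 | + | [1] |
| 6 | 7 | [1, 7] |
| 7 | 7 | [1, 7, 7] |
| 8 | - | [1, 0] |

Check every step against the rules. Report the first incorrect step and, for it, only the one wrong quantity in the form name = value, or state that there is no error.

1. push 1: top = 1 (in agreement)
2. push 6: top = 6 (same as recorded)
3. push -7: top = -7 (matches)
4. 6 + -7 = -1 (agrees with the trace)
5. 1 + -1 = 0 (the trace has a different value)
So the first discrepancy is step 5, where the right value is top = 0.

step 5, top = 0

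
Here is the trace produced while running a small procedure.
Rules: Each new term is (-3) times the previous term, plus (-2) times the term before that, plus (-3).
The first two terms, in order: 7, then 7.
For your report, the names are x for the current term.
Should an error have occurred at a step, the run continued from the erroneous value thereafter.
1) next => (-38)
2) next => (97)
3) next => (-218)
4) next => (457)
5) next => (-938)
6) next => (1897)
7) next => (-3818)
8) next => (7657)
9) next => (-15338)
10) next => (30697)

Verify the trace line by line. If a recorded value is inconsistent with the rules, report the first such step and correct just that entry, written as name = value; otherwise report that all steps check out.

1. x = -3*(7) + (-2)*(7) + (-3) = -38 (consistent with the trace)
2. x = -3*(-38) + (-2)*(7) + (-3) = 97 (same as recorded)
3. x = -3*(97) + (-2)*(-38) + (-3) = -218 (matches)
4. x = -3*(-218) + (-2)*(97) + (-3) = 457 (exactly as logged)
5. x = -3*(457) + (-2)*(-218) + (-3) = -938 (same as recorded)
6. x = -3*(-938) + (-2)*(457) + (-3) = 1897 (same as recorded)
7. x = -3*(1897) + (-2)*(-938) + (-3) = -3818 (no discrepancy)
8. x = -3*(-3818) + (-2)*(1897) + (-3) = 7657 (matches)
9. x = -3*(7657) + (-2)*(-3818) + (-3) = -15338 (consistent with the trace)
10. x = -3*(-15338) + (-2)*(7657) + (-3) = 30697 (consistent with the trace)
The recomputation confirms every line.

no error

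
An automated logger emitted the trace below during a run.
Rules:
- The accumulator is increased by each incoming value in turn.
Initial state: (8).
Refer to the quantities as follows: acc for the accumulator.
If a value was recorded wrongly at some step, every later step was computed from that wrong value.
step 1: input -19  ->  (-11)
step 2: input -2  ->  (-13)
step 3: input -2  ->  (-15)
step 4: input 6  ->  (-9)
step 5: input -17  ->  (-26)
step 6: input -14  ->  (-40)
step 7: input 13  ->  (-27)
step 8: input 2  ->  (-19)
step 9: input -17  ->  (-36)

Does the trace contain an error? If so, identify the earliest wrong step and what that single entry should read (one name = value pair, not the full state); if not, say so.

step 8, acc = -25

Step 1: acc = 8 + -19 = -11 — in agreement.
Step 2: acc = -11 + -2 = -13 — agrees with the trace.
Step 3: acc = -13 + -2 = -15 — same as recorded.
Step 4: acc = -15 + 6 = -9 — no discrepancy.
Step 5: acc = -9 + -17 = -26 — verified.
Step 6: acc = -26 + -14 = -40 — no discrepancy.
Step 7: acc = -40 + 13 = -27 — same as recorded.
Step 8: acc = -27 + 2 = -25 — the entry is off here.
Step 8 is the first one off; corrected, acc = -25.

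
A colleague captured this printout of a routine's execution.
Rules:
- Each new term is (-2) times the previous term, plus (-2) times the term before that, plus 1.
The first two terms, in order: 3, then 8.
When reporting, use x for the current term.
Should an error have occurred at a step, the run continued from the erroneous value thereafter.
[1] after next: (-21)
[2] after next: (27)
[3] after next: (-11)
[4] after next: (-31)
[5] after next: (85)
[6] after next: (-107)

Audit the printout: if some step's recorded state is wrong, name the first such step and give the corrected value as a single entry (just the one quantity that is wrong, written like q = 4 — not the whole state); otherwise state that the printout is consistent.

no error

1. x = -2*(8) + (-2)*(3) + (1) = -21 (exactly as logged)
2. x = -2*(-21) + (-2)*(8) + (1) = 27 (no discrepancy)
3. x = -2*(27) + (-2)*(-21) + (1) = -11 (consistent with the printout)
4. x = -2*(-11) + (-2)*(27) + (1) = -31 (agrees with the printout)
5. x = -2*(-31) + (-2)*(-11) + (1) = 85 (verified)
6. x = -2*(85) + (-2)*(-31) + (1) = -107 (consistent with the printout)
All entries verified; no error found.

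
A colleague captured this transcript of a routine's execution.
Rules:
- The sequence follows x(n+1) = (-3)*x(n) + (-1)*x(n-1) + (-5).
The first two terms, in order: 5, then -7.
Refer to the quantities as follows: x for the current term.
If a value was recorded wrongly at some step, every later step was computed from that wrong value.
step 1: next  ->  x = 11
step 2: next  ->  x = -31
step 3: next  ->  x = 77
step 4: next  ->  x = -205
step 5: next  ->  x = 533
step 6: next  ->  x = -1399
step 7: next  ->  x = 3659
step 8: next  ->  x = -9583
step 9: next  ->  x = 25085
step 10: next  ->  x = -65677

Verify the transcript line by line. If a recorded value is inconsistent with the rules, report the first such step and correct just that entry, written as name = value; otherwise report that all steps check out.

no error

Step 1: x = -3*(-7) + (-1)*(5) + (-5) = 11 — no discrepancy.
Step 2: x = -3*(11) + (-1)*(-7) + (-5) = -31 — matches.
Step 3: x = -3*(-31) + (-1)*(11) + (-5) = 77 — exactly as logged.
Step 4: x = -3*(77) + (-1)*(-31) + (-5) = -205 — matches.
Step 5: x = -3*(-205) + (-1)*(77) + (-5) = 533 — verified.
Step 6: x = -3*(533) + (-1)*(-205) + (-5) = -1399 — matches.
Step 7: x = -3*(-1399) + (-1)*(533) + (-5) = 3659 — verified.
Step 8: x = -3*(3659) + (-1)*(-1399) + (-5) = -9583 — in agreement.
Step 9: x = -3*(-9583) + (-1)*(3659) + (-5) = 25085 — matches.
Step 10: x = -3*(25085) + (-1)*(-9583) + (-5) = -65677 — agrees with the transcript.
Nothing is out of place; the run is error-free.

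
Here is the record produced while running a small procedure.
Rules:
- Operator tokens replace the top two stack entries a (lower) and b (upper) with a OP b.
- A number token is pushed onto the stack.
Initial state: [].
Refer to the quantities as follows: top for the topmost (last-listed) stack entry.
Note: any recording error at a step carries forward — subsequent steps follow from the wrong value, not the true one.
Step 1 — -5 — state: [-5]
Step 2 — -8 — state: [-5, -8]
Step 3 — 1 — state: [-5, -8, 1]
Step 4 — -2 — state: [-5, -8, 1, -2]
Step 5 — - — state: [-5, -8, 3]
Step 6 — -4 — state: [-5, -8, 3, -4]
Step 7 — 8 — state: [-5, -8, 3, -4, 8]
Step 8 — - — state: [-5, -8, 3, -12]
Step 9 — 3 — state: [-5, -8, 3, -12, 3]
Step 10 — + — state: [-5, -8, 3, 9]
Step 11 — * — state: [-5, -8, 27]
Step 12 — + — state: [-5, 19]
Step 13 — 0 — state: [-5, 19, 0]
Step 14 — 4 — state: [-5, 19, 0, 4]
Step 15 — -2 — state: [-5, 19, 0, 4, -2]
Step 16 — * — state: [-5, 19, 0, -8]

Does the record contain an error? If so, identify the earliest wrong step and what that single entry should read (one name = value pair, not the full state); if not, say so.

step 10, top = -9

Recomputing the run from the initial state:
step 1: [-5]
step 2: [-5, -8]
step 3: [-5, -8, 1]
step 4: [-5, -8, 1, -2]
step 5: [-5, -8, 3]
step 6: [-5, -8, 3, -4]
step 7: [-5, -8, 3, -4, 8]
step 8: [-5, -8, 3, -12]
step 9: [-5, -8, 3, -12, 3]
step 10: [-5, -8, 3, -9]
step 11: [-5, -8, -27]
step 12: [-5, -35]
step 13: [-5, -35, 0]
step 14: [-5, -35, 0, 4]
step 15: [-5, -35, 0, 4, -2]
step 16: [-5, -35, 0, -8]
The first disagreement with the record is at step 10, where the value should be top = -9.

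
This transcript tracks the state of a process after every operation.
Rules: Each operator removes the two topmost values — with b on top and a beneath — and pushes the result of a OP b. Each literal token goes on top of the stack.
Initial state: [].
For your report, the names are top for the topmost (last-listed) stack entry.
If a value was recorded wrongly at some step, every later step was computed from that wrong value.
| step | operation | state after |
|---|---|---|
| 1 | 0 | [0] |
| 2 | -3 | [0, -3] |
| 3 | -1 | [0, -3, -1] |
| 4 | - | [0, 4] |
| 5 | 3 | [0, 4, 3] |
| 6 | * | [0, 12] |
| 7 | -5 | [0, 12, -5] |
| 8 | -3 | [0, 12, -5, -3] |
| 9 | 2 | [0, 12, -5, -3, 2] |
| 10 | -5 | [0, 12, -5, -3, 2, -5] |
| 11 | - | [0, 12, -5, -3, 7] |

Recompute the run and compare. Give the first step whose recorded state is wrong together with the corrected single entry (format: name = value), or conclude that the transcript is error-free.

step 4, top = -2

Step 1: push 0: top = 0 — same as recorded.
Step 2: push -3: top = -3 — exactly as logged.
Step 3: push -1: top = -1 — agrees with the transcript.
Step 4: -3 - -1 = -2 — not what was recorded.
Step 4 is the first one off; corrected, top = -2.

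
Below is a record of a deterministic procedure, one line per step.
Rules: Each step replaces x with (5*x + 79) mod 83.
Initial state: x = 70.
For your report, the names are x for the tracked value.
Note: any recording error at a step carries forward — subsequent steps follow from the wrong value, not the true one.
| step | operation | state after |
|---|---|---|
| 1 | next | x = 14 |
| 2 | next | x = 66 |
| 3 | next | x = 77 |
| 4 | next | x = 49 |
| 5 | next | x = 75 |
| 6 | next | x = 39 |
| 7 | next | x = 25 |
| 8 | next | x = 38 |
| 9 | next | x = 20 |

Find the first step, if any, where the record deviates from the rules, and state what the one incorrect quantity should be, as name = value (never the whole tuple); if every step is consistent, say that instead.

Recomputing the run from the initial state:
step 1: x = 14
step 2: x = 66
step 3: x = 77
step 4: x = 49
step 5: x = 75
step 6: x = 39
step 7: x = 25
step 8: x = 38
step 9: x = 20
This matches the record at every step.

no error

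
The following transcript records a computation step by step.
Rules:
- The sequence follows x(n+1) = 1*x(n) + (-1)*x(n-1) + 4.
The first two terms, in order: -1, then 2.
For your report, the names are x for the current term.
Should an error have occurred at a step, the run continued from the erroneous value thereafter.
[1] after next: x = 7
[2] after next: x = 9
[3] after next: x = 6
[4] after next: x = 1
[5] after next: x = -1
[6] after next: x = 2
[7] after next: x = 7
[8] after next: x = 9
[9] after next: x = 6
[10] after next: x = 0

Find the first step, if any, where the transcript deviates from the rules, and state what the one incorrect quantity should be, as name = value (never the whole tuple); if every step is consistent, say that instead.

Recomputing the run from the initial state:
step 1: x = 7
step 2: x = 9
step 3: x = 6
step 4: x = 1
step 5: x = -1
step 6: x = 2
step 7: x = 7
step 8: x = 9
step 9: x = 6
step 10: x = 1
The first disagreement with the transcript is at step 10, where the value should be x = 1.

step 10, x = 1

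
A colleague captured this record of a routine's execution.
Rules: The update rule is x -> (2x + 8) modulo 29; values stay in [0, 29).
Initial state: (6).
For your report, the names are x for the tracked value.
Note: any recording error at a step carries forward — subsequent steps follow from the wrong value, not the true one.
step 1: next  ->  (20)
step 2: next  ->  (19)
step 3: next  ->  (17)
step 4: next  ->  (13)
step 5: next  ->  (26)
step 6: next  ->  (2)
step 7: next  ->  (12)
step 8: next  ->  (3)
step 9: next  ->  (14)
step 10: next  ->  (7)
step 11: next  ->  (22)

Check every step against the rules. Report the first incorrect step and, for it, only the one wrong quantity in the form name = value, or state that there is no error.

step 5, x = 5

step 1: x = (2*6 + 8) mod 29 = 20 -> checks out
step 2: x = (2*20 + 8) mod 29 = 19 -> same as recorded
step 3: x = (2*19 + 8) mod 29 = 17 -> no discrepancy
step 4: x = (2*17 + 8) mod 29 = 13 -> checks out
step 5: x = (2*13 + 8) mod 29 = 5 -> this is not what the record shows
Conclusion: step 5 carries the first error; the entry should be x = 5.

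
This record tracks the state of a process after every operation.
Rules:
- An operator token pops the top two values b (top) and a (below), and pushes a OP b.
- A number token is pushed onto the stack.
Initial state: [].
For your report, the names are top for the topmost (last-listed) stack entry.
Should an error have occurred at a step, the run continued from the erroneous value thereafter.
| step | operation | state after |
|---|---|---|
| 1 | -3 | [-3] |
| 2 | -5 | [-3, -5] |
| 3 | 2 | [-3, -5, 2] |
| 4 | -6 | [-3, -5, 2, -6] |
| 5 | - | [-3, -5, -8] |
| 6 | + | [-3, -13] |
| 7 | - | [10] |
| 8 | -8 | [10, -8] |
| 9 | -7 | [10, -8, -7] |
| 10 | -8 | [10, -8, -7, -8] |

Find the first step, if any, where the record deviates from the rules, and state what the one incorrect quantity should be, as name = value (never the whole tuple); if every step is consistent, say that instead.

step 5, top = 8

1. push -3: top = -3 (verified)
2. push -5: top = -5 (in agreement)
3. push 2: top = 2 (matches)
4. push -6: top = -6 (no discrepancy)
5. 2 - -6 = 8 (first mismatch against the record)
The earliest wrong entry is at step 5: it should read top = 8.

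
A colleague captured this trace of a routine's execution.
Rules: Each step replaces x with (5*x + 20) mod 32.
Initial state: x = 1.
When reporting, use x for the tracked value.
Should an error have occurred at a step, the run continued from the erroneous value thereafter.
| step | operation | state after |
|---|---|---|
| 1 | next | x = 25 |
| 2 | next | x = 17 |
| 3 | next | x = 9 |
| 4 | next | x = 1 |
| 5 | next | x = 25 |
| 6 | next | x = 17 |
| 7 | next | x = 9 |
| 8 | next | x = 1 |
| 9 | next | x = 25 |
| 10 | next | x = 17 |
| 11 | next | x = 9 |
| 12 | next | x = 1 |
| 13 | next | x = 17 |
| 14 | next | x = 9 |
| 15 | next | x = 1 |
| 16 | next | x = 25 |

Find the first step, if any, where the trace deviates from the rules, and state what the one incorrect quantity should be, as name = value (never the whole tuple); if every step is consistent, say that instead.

Recomputing the run from the initial state:
step 1: x = 25
step 2: x = 17
step 3: x = 9
step 4: x = 1
step 5: x = 25
step 6: x = 17
step 7: x = 9
step 8: x = 1
step 9: x = 25
step 10: x = 17
step 11: x = 9
step 12: x = 1
step 13: x = 25
step 14: x = 17
step 15: x = 9
step 16: x = 1
The first disagreement with the trace is at step 13, where the value should be x = 25.

step 13, x = 25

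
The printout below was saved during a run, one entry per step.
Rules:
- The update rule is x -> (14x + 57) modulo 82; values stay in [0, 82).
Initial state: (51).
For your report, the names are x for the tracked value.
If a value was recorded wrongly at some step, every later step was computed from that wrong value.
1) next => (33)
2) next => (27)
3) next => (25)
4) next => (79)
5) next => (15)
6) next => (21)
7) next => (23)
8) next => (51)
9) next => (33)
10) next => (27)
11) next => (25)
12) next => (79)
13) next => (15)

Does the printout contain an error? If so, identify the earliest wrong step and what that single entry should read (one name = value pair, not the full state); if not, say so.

Step 1: x = (14*51 + 57) mod 82 = 33 — consistent with the printout.
Step 2: x = (14*33 + 57) mod 82 = 27 — in agreement.
Step 3: x = (14*27 + 57) mod 82 = 25 — agrees with the printout.
Step 4: x = (14*25 + 57) mod 82 = 79 — no discrepancy.
Step 5: x = (14*79 + 57) mod 82 = 15 — verified.
Step 6: x = (14*15 + 57) mod 82 = 21 — matches.
Step 7: x = (14*21 + 57) mod 82 = 23 — in agreement.
Step 8: x = (14*23 + 57) mod 82 = 51 — in agreement.
Step 9: x = (14*51 + 57) mod 82 = 33 — checks out.
Step 10: x = (14*33 + 57) mod 82 = 27 — exactly as logged.
Step 11: x = (14*27 + 57) mod 82 = 25 — confirmed correct.
Step 12: x = (14*25 + 57) mod 82 = 79 — checks out.
Step 13: x = (14*79 + 57) mod 82 = 15 — verified.
Every step is consistent.

no error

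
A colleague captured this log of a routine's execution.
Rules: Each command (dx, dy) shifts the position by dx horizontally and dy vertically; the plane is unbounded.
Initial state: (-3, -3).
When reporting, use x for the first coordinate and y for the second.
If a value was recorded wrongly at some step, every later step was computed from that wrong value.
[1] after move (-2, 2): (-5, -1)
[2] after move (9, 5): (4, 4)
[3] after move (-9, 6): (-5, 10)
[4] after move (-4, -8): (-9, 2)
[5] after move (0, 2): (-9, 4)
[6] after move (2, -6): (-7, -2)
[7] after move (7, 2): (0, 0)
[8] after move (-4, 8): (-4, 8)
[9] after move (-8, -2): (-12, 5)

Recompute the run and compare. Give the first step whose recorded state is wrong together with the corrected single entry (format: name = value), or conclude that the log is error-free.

Recomputing the run from the initial state:
step 1: x = -5, y = -1
step 2: x = 4, y = 4
step 3: x = -5, y = 10
step 4: x = -9, y = 2
step 5: x = -9, y = 4
step 6: x = -7, y = -2
step 7: x = 0, y = 0
step 8: x = -4, y = 8
step 9: x = -12, y = 6
The first disagreement with the log is at step 9, where the value should be y = 6.

step 9, y = 6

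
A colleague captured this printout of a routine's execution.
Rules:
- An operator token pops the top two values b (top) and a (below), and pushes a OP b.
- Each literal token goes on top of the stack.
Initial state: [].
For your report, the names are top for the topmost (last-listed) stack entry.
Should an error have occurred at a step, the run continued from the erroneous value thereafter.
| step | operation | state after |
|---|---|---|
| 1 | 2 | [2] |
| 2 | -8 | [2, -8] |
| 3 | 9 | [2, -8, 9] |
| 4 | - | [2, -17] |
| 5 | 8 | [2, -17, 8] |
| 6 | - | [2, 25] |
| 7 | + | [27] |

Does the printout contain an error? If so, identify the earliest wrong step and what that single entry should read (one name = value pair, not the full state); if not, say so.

step 1: push 2: top = 2 -> consistent with the printout
step 2: push -8: top = -8 -> agrees with the printout
step 3: push 9: top = 9 -> matches
step 4: -8 - 9 = -17 -> no discrepancy
step 5: push 8: top = 8 -> verified
step 6: -17 - 8 = -25 -> the printout disagrees here
The earliest wrong entry is at step 6: it should read top = -25.

step 6, top = -25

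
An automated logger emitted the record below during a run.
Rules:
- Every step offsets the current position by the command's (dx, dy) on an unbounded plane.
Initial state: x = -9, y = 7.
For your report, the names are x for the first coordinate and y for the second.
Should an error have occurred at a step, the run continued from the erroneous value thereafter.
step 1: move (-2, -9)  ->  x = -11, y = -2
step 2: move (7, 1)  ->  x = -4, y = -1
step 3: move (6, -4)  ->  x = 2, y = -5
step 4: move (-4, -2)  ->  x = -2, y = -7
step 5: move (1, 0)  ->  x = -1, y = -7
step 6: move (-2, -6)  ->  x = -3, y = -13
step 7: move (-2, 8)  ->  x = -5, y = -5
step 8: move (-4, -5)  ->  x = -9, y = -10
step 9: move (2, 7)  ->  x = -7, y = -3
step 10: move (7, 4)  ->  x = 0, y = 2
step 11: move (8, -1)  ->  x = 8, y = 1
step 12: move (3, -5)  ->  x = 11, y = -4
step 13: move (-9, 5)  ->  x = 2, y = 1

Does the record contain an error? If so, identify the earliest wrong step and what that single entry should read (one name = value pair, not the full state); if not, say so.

step 1: x = -9 + (-2) = -11, y = 7 + (-9) = -2 -> consistent with the record
step 2: x = -11 + (7) = -4, y = -2 + (1) = -1 -> same as recorded
step 3: x = -4 + (6) = 2, y = -1 + (-4) = -5 -> exactly as logged
step 4: x = 2 + (-4) = -2, y = -5 + (-2) = -7 -> checks out
step 5: x = -2 + (1) = -1, y = -7 + (0) = -7 -> verified
step 6: x = -1 + (-2) = -3, y = -7 + (-6) = -13 -> agrees with the record
step 7: x = -3 + (-2) = -5, y = -13 + (8) = -5 -> matches
step 8: x = -5 + (-4) = -9, y = -5 + (-5) = -10 -> confirmed correct
step 9: x = -9 + (2) = -7, y = -10 + (7) = -3 -> in agreement
step 10: x = -7 + (7) = 0, y = -3 + (4) = 1 -> not what was recorded
That makes step 10 the first incorrect line — y = 1 is what it should show.

step 10, y = 1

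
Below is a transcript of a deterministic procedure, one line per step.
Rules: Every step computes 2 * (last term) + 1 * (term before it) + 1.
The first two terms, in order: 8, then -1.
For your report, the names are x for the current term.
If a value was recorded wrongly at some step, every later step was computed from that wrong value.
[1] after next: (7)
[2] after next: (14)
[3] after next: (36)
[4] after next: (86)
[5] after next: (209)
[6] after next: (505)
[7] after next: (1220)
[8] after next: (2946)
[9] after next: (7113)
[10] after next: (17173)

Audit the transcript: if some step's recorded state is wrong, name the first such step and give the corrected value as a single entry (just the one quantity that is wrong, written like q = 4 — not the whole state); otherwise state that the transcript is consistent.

Recomputing the run from the initial state:
step 1: x = 7
step 2: x = 14
step 3: x = 36
step 4: x = 87
step 5: x = 211
step 6: x = 510
step 7: x = 1232
step 8: x = 2975
step 9: x = 7183
step 10: x = 17342
The first disagreement with the transcript is at step 4, where the value should be x = 87.

step 4, x = 87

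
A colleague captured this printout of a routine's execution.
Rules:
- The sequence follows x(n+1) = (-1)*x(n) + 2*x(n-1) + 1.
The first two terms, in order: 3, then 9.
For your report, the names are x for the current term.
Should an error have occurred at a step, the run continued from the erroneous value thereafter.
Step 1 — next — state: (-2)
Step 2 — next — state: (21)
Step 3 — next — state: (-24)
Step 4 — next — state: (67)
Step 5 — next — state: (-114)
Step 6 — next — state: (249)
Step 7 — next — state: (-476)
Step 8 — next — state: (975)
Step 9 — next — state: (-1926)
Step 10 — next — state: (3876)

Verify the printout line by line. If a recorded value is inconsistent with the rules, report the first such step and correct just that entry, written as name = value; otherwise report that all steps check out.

1. x = -1*(9) + (2)*(3) + (1) = -2 (matches)
2. x = -1*(-2) + (2)*(9) + (1) = 21 (exactly as logged)
3. x = -1*(21) + (2)*(-2) + (1) = -24 (in agreement)
4. x = -1*(-24) + (2)*(21) + (1) = 67 (consistent with the printout)
5. x = -1*(67) + (2)*(-24) + (1) = -114 (exactly as logged)
6. x = -1*(-114) + (2)*(67) + (1) = 249 (confirmed correct)
7. x = -1*(249) + (2)*(-114) + (1) = -476 (matches)
8. x = -1*(-476) + (2)*(249) + (1) = 975 (consistent with the printout)
9. x = -1*(975) + (2)*(-476) + (1) = -1926 (verified)
10. x = -1*(-1926) + (2)*(975) + (1) = 3877 (the recorded entry deviates here)
The earliest wrong entry is at step 10: it should read x = 3877.

step 10, x = 3877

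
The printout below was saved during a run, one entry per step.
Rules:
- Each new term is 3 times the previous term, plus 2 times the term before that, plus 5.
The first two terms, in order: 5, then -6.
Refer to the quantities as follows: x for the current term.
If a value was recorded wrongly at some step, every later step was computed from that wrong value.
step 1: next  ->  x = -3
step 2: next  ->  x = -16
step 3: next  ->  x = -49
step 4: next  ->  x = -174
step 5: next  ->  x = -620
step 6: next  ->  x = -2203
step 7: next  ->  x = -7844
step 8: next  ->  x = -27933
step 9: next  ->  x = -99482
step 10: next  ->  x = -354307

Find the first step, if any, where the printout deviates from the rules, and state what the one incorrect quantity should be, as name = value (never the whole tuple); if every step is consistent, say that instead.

Recomputing the run from the initial state:
step 1: x = -3
step 2: x = -16
step 3: x = -49
step 4: x = -174
step 5: x = -615
step 6: x = -2188
step 7: x = -7789
step 8: x = -27738
step 9: x = -98787
step 10: x = -351832
The first disagreement with the printout is at step 5, where the value should be x = -615.

step 5, x = -615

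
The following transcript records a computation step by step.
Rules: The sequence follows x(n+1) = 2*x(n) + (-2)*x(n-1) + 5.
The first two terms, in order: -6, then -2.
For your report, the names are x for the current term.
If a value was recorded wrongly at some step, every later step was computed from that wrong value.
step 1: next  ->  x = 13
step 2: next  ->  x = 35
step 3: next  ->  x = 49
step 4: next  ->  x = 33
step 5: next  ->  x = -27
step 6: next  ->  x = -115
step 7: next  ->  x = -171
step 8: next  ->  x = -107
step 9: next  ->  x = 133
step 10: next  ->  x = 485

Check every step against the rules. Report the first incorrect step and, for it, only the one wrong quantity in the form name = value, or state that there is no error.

Recomputing the run from the initial state:
step 1: x = 13
step 2: x = 35
step 3: x = 49
step 4: x = 33
step 5: x = -27
step 6: x = -115
step 7: x = -171
step 8: x = -107
step 9: x = 133
step 10: x = 485
This matches the transcript at every step.

no error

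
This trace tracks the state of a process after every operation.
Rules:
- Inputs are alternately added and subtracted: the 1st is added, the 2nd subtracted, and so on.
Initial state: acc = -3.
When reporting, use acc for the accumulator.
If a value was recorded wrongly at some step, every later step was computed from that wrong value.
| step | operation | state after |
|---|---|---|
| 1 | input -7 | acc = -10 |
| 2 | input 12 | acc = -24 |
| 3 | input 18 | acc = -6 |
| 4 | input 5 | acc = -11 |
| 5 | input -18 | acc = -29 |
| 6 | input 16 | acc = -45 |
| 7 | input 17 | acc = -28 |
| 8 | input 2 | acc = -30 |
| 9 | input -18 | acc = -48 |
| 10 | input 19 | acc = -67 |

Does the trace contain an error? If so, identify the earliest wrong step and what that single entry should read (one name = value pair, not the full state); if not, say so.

step 2, acc = -22

1. acc = -3 + -7 = -10 (verified)
2. acc = -10 - 12 = -22 (a discrepancy with the trace)
The earliest wrong entry is at step 2: it should read acc = -22.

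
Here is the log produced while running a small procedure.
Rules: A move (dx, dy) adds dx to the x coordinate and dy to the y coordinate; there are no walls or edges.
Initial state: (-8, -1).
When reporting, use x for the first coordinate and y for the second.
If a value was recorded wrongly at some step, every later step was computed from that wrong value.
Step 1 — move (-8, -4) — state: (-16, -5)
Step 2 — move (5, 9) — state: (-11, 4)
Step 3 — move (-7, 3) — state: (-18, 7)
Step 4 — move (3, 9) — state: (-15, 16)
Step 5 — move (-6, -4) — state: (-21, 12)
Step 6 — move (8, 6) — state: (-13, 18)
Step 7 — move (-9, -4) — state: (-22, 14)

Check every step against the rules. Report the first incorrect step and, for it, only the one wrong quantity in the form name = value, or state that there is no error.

no error

Recomputing the run from the initial state:
step 1: x = -16, y = -5
step 2: x = -11, y = 4
step 3: x = -18, y = 7
step 4: x = -15, y = 16
step 5: x = -21, y = 12
step 6: x = -13, y = 18
step 7: x = -22, y = 14
This matches the log at every step.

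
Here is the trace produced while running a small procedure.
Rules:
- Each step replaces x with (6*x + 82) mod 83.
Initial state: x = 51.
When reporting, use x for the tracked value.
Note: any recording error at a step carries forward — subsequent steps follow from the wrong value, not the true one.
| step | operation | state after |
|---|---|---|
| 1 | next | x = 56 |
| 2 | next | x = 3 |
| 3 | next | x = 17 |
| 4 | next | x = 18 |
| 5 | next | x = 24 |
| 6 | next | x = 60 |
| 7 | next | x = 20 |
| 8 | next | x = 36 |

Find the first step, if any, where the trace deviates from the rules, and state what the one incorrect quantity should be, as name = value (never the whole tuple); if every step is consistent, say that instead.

step 7, x = 27

step 1: x = (6*51 + 82) mod 83 = 56 -> confirmed correct
step 2: x = (6*56 + 82) mod 83 = 3 -> in agreement
step 3: x = (6*3 + 82) mod 83 = 17 -> consistent with the trace
step 4: x = (6*17 + 82) mod 83 = 18 -> confirmed correct
step 5: x = (6*18 + 82) mod 83 = 24 -> matches
step 6: x = (6*24 + 82) mod 83 = 60 -> checks out
step 7: x = (6*60 + 82) mod 83 = 27 -> the recorded entry deviates here
The audit stops at step 7: the recorded entry is wrong and should be x = 27.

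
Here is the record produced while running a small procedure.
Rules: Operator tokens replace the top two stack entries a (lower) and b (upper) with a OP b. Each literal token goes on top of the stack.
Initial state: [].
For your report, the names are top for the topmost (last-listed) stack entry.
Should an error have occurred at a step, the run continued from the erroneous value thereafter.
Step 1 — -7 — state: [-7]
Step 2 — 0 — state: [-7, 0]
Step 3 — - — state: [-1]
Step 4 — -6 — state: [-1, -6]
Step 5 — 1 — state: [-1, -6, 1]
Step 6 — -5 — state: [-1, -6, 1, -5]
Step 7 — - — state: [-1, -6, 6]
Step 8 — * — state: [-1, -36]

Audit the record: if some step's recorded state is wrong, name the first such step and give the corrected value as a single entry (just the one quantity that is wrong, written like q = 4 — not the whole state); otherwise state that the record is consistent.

step 3, top = -7

Recomputing the run from the initial state:
step 1: [-7]
step 2: [-7, 0]
step 3: [-7]
step 4: [-7, -6]
step 5: [-7, -6, 1]
step 6: [-7, -6, 1, -5]
step 7: [-7, -6, 6]
step 8: [-7, -36]
The first disagreement with the record is at step 3, where the value should be top = -7.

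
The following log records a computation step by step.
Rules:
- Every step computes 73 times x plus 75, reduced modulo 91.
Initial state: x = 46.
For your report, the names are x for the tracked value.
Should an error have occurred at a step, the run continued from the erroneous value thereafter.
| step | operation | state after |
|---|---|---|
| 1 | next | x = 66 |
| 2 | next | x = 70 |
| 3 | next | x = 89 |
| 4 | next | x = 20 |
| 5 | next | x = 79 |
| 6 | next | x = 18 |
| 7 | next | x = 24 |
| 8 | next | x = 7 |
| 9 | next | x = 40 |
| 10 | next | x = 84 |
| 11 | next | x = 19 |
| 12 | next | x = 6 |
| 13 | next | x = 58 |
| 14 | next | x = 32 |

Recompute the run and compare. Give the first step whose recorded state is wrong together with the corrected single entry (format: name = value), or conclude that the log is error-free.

Recomputing the run from the initial state:
step 1: x = 66
step 2: x = 70
step 3: x = 89
step 4: x = 20
step 5: x = 79
step 6: x = 18
step 7: x = 24
step 8: x = 7
step 9: x = 40
step 10: x = 83
step 11: x = 37
step 12: x = 46
step 13: x = 66
step 14: x = 70
The first disagreement with the log is at step 10, where the value should be x = 83.

step 10, x = 83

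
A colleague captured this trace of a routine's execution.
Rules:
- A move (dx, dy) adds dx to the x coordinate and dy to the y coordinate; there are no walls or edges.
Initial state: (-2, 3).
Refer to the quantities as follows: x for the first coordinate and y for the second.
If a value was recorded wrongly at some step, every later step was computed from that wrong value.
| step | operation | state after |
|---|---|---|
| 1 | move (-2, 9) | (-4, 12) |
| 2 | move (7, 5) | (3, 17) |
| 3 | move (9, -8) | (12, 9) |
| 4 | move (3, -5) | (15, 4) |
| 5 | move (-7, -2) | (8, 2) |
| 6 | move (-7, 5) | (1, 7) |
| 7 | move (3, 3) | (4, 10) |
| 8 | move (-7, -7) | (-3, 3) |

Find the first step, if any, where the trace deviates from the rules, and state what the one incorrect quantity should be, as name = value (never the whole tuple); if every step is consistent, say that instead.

no error

Recomputing the run from the initial state:
step 1: x = -4, y = 12
step 2: x = 3, y = 17
step 3: x = 12, y = 9
step 4: x = 15, y = 4
step 5: x = 8, y = 2
step 6: x = 1, y = 7
step 7: x = 4, y = 10
step 8: x = -3, y = 3
This matches the trace at every step.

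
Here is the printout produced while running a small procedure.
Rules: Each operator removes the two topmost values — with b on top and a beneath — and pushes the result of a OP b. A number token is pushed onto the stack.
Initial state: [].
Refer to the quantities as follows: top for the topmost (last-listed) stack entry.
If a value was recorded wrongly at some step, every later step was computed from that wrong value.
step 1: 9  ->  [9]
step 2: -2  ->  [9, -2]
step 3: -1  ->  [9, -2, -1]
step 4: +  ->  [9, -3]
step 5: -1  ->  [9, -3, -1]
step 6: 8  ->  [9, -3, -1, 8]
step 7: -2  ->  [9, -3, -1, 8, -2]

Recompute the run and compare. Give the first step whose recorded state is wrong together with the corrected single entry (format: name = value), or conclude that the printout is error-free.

no error

step 1: push 9: top = 9 -> verified
step 2: push -2: top = -2 -> in agreement
step 3: push -1: top = -1 -> confirmed correct
step 4: -2 + -1 = -3 -> no discrepancy
step 5: push -1: top = -1 -> agrees with the printout
step 6: push 8: top = 8 -> agrees with the printout
step 7: push -2: top = -2 -> same as recorded
Nothing is out of place; the run is error-free.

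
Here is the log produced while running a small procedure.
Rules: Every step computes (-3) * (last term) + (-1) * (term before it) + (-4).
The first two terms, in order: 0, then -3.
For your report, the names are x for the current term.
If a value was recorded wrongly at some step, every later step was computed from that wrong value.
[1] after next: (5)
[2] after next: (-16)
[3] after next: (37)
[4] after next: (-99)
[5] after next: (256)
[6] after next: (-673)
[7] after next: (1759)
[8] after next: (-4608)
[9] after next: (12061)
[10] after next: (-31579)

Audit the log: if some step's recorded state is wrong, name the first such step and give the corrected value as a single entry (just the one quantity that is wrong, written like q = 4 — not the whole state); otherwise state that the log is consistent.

step 1: x = -3*(-3) + (-1)*(0) + (-4) = 5 -> confirmed correct
step 2: x = -3*(5) + (-1)*(-3) + (-4) = -16 -> verified
step 3: x = -3*(-16) + (-1)*(5) + (-4) = 39 -> the recorded entry deviates here
The audit stops at step 3: the recorded entry is wrong and should be x = 39.

step 3, x = 39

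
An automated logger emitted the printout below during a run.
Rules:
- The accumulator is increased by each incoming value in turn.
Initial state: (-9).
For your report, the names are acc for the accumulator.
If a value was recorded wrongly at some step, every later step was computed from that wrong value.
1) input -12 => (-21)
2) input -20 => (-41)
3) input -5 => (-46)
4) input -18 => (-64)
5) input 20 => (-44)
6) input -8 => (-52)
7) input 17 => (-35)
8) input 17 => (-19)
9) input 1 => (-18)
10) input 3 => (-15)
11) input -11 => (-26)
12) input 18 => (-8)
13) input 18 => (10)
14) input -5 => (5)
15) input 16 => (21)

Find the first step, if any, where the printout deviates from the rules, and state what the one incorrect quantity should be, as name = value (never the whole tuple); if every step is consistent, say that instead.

step 1: acc = -9 + -12 = -21 -> matches
step 2: acc = -21 + -20 = -41 -> confirmed correct
step 3: acc = -41 + -5 = -46 -> matches
step 4: acc = -46 + -18 = -64 -> verified
step 5: acc = -64 + 20 = -44 -> consistent with the printout
step 6: acc = -44 + -8 = -52 -> no discrepancy
step 7: acc = -52 + 17 = -35 -> verified
step 8: acc = -35 + 17 = -18 -> the printout disagrees here
Step 8 is the first one off; corrected, acc = -18.

step 8, acc = -18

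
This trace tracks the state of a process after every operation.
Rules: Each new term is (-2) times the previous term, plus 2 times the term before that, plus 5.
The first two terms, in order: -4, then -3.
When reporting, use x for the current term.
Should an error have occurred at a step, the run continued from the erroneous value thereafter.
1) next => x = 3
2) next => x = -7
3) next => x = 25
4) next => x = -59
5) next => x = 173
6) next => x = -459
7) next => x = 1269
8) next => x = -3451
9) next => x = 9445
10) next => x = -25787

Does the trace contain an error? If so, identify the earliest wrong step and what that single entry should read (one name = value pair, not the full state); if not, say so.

1. x = -2*(-3) + (2)*(-4) + (5) = 3 (matches)
2. x = -2*(3) + (2)*(-3) + (5) = -7 (matches)
3. x = -2*(-7) + (2)*(3) + (5) = 25 (same as recorded)
4. x = -2*(25) + (2)*(-7) + (5) = -59 (checks out)
5. x = -2*(-59) + (2)*(25) + (5) = 173 (no discrepancy)
6. x = -2*(173) + (2)*(-59) + (5) = -459 (same as recorded)
7. x = -2*(-459) + (2)*(173) + (5) = 1269 (checks out)
8. x = -2*(1269) + (2)*(-459) + (5) = -3451 (agrees with the trace)
9. x = -2*(-3451) + (2)*(1269) + (5) = 9445 (same as recorded)
10. x = -2*(9445) + (2)*(-3451) + (5) = -25787 (no discrepancy)
Each recorded entry agrees with the recomputation.

no error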